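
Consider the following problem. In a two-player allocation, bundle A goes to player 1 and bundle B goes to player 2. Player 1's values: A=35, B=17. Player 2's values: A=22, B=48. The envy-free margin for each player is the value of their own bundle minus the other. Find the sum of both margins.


Step 1: Player 1's margin = v1(A) - v1(B) = 35 - 17 = 18
Step 2: Player 2's margin = v2(B) - v2(A) = 48 - 22 = 26
Step 3: Total margin = 18 + 26 = 44

44


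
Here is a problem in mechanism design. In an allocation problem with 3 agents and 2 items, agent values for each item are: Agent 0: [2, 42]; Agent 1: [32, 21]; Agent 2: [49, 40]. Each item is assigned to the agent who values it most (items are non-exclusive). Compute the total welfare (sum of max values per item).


Step 1: For each item, find the maximum value among all agents.
Step 2: Item 0 -> Agent 2 (value 49)
Step 3: Item 1 -> Agent 0 (value 42)
Step 4: Total welfare = 49 + 42 = 91

91


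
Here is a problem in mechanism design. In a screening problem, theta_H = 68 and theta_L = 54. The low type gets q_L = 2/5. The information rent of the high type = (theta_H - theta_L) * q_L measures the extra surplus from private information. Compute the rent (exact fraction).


Step 1: theta_H - theta_L = 68 - 54 = 14
Step 2: Information rent = (theta_H - theta_L) * q_L
Step 3: = 14 * 2/5
Step 4: = 28/5

28/5


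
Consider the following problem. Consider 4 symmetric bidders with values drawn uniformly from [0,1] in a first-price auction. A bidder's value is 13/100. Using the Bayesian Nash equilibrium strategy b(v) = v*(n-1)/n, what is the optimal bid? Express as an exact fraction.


Step 1: The symmetric BNE bidding function is b(v) = v * (n-1) / n
Step 2: Substitute v = 13/100 and n = 4
Step 3: b = 13/100 * 3/4
Step 4: b = 39/400

39/400


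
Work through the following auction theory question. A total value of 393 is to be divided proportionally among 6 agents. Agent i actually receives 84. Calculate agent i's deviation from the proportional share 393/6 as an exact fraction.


Step 1: Proportional share = 393/6 = 131/2
Step 2: Agent's actual allocation = 84
Step 3: Excess = 84 - 131/2 = 37/2

37/2


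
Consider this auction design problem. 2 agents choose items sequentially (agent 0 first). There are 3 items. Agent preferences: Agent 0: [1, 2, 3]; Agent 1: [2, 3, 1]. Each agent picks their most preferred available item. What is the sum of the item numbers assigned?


Step 1: Agent 0 picks item 1
Step 2: Agent 1 picks item 2
Step 3: Sum = 1 + 2 = 3

3


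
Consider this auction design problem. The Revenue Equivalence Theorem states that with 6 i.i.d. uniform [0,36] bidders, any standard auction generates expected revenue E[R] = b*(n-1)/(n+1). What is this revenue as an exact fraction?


Step 1: By Revenue Equivalence, expected revenue = b*(n-1)/(n+1)
Step 2: Substituting n = 6, b = 36
Step 3: Revenue = 36*(6-1)/(6+1) = 36*5/7
Step 4: Revenue = 180/7

180/7


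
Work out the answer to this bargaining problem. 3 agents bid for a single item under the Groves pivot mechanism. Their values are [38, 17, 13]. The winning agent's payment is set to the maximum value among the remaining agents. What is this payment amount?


Step 1: The efficient winner is agent 0 with value 38
Step 2: Other agents' values: [17, 13]
Step 3: Pivot payment = max(others) = 17
Step 4: The winner pays 17

17


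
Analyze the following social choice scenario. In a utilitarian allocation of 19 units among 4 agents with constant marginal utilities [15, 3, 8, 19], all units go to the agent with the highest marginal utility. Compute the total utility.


Step 1: The marginal utilities are [15, 3, 8, 19]
Step 2: The highest marginal utility is 19
Step 3: All 19 units go to that agent
Step 4: Total utility = 19 * 19 = 361

361


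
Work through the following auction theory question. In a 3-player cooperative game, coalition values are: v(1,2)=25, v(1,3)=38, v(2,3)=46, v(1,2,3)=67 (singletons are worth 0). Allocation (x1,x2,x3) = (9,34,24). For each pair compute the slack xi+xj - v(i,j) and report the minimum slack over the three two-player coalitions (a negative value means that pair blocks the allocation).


Step 1: Slack for coalition (1,2): x1+x2 - v12 = 43 - 25 = 18
Step 2: Slack for coalition (1,3): x1+x3 - v13 = 33 - 38 = -5
Step 3: Slack for coalition (2,3): x2+x3 - v23 = 58 - 46 = 12
Step 4: Minimum slack = min(18, -5, 12) = -5, attained by (1,3); coalition (1,3) can block (slack < 0), so the allocation is not in the core

-5


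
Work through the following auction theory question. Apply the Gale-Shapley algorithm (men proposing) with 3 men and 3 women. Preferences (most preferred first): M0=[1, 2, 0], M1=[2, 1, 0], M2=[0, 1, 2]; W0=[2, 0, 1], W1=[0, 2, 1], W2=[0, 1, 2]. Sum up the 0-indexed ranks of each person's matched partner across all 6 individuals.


Step 1: Run Gale-Shapley (men propose, women hold best offer):
  M0 proposes to W1; she accepts
  M1 proposes to W2; she accepts
  M2 proposes to W0; she accepts
Step 2: Final matching: W0-M2, W1-M0, W2-M1
Step 3: 0-indexed ranks (man's rank of his match, then woman's): 0 + 0 + 0 + 0 + 0 + 1
Step 4: Total rank sum = 1

1


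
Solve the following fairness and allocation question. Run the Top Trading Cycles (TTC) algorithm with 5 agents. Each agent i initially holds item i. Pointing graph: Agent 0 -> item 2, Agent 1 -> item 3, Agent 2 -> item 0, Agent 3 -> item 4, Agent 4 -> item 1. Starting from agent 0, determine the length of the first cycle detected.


Step 1: Trace the pointer graph from agent 0: 0 -> 2 -> 0
Step 2: A cycle is detected when we revisit agent 0
Step 3: The cycle is: 0 -> 2 -> 0
Step 4: Cycle length = 2

2


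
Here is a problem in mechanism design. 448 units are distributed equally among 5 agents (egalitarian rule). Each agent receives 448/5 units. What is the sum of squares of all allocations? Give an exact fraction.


Step 1: Each agent's share = 448/5
Step 2: Square of each share = (448/5)^2 = 200704/25
Step 3: Sum of squares = 5 * 200704/25 = 200704/5

200704/5


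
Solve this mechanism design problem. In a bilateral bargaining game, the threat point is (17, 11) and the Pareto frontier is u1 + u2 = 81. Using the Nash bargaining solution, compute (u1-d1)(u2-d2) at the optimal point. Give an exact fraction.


Step 1: The Nash solution splits surplus symmetrically above the disagreement point
Step 2: u1 = (total + d1 - d2)/2 = (81 + 17 - 11)/2 = 87/2
Step 3: u2 = (total - d1 + d2)/2 = (81 - 17 + 11)/2 = 75/2
Step 4: Nash product = (87/2 - 17) * (75/2 - 11)
Step 5: = 53/2 * 53/2 = 2809/4

2809/4


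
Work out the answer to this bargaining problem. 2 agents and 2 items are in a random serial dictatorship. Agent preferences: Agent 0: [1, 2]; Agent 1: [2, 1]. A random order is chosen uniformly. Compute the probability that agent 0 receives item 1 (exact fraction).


Step 1: Agent 0 wants item 1
Step 2: There are 2 possible orderings of agents
Step 3: In 2 orderings, agent 0 gets item 1
Step 4: Probability = 2/2 = 1

1


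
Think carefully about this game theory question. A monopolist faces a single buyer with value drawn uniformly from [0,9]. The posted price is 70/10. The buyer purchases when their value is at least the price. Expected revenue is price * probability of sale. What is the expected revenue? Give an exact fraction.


Step 1: Posted price r = 7, value support [0,9]
Step 2: P(v >= r) = (9 - 7)/9 = 2/9
Step 3: Expected revenue = r * P(v >= r) = 7 * 2/9
Step 4: Revenue = 14/9

14/9


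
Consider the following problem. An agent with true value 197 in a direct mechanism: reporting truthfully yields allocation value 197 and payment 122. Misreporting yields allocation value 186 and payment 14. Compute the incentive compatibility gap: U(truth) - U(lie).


Step 1: U(truth) = value - payment = 197 - 122 = 75
Step 2: U(lie) = allocation - payment = 186 - 14 = 172
Step 3: IC gap = 75 - 172 = -97

-97


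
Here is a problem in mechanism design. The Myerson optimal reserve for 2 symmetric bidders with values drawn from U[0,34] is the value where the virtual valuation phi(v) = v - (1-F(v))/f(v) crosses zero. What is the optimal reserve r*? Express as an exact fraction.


Step 1: For U[0,34], F(v) = v/34 and f(v) = 1/34
Step 2: phi(v) = v - (1 - v/34)/(1/34) = v - (34 - v) = 2v - 34
Step 3: Set phi(r*) = 0: 2r* - 34 = 0
Step 4: r* = 34/2 = 17 (the number of bidders n = 2 does not enter)

17


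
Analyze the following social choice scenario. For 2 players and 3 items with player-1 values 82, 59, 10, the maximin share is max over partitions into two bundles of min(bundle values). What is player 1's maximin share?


Step 1: Item values = 82, 59, 10
Step 2: Enumerate all 2-bundle partitions and take the smaller bundle:
  Partition 1: {82} vs {59,10} -> bundles 82, 69; min = 69
  Partition 2: {59} vs {82,10} -> bundles 59, 92; min = 59
  Partition 3: {10} vs {82,59} -> bundles 10, 141; min = 10
Step 3: MMS = max(69, 59, 10) = 69

69


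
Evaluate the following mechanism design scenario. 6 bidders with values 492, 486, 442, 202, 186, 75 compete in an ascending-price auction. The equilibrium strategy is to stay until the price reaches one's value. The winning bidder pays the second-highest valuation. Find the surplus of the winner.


Step 1: Identify the highest value: 492
Step 2: Identify the second-highest value: 486
Step 3: The final price = second-highest value = 486
Step 4: Surplus = 492 - 486 = 6

6


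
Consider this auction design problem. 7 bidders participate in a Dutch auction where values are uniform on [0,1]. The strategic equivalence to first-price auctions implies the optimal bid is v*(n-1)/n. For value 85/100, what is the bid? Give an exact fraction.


Step 1: Dutch auctions are strategically equivalent to first-price auctions
Step 2: The equilibrium bid is b(v) = v*(n-1)/n
Step 3: b = 17/20 * 6/7
Step 4: b = 51/70

51/70


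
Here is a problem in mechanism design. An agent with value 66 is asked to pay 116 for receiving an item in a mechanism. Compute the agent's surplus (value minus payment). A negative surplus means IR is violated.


Step 1: Surplus = value - payment = 66 - 116 = -50
Step 2: IR is violated (surplus < 0)

-50


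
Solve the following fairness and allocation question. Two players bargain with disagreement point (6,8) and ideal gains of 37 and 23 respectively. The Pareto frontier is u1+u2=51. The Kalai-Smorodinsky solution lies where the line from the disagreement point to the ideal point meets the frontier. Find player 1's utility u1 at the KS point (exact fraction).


Step 1: At the KS point, (u1-d1)/r1 = (u2-d2)/r2 = t and u1+u2 = 51
Step 2: u1 = d1 + r1*t and u2 = d2 + r2*t, so (d1 + r1*t) + (d2 + r2*t) = 51
Step 3: t = (51 - 6 - 8)/(37 + 23) = 37/60
Step 4: u1 = d1 + r1*t = 6 + 37 * 37/60 = 1729/60
Step 5: (Check: u2 = d2 + r2*t = 1331/60; u1+u2 = 1729/60 + 1331/60 = 51, on the frontier.)

1729/60


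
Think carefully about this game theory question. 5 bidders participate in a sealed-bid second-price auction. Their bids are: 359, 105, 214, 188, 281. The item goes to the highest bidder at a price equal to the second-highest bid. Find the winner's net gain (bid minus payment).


Step 1: Sort bids in descending order: 359, 281, 214, 188, 105
Step 2: The winning bid is the highest: 359
Step 3: The payment equals the second-highest bid: 281
Step 4: Surplus = winner's bid - payment = 359 - 281 = 78

78


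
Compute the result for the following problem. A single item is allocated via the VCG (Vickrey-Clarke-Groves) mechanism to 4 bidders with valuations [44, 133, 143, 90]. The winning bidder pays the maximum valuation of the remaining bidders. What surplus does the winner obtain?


Step 1: The winner is the agent with the highest value: agent 2 with value 143
Step 2: Values of other agents: [44, 133, 90]
Step 3: VCG payment = max of others' values = 133
Step 4: Surplus = 143 - 133 = 10

10


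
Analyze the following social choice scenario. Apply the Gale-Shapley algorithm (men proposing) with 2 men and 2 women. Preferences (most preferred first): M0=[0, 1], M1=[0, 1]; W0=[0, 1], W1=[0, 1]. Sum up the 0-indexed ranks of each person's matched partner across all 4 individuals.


Step 1: Run Gale-Shapley (men propose, women hold best offer):
  M0 proposes to W0; she accepts
  M1 proposes to W0; rejected
  M1 proposes to W1; she accepts
Step 2: Final matching: W0-M0, W1-M1
Step 3: 0-indexed ranks (man's rank of his match, then woman's): 0 + 0 + 1 + 1
Step 4: Total rank sum = 2

2


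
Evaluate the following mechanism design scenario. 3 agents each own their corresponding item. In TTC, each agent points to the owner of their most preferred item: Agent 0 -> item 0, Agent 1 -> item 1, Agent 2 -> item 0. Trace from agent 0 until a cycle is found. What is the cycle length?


Step 1: Trace the pointer graph from agent 0: 0 -> 0
Step 2: A cycle is detected when we revisit agent 0
Step 3: The cycle is: 0 -> 0
Step 4: Cycle length = 1

1


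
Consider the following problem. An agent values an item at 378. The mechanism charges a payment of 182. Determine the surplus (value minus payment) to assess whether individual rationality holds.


Step 1: Surplus = value - payment = 378 - 182 = 196
Step 2: IR is satisfied (surplus >= 0)

196


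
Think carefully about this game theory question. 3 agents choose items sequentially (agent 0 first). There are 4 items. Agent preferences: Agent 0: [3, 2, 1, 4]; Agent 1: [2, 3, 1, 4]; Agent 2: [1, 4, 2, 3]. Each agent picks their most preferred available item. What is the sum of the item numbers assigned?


Step 1: Agent 0 picks item 3
Step 2: Agent 1 picks item 2
Step 3: Agent 2 picks item 1
Step 4: Sum = 3 + 2 + 1 = 6

6


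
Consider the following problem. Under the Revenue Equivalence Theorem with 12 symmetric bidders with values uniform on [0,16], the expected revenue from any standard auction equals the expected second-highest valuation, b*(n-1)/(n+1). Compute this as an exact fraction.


Step 1: By Revenue Equivalence, expected revenue = b*(n-1)/(n+1)
Step 2: Substituting n = 12, b = 16
Step 3: Revenue = 16*(12-1)/(12+1) = 16*11/13
Step 4: Revenue = 176/13

176/13


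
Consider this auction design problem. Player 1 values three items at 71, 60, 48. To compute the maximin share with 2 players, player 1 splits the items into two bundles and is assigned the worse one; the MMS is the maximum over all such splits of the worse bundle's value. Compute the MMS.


Step 1: Item values = 71, 60, 48
Step 2: Enumerate all 2-bundle partitions and take the smaller bundle:
  Partition 1: {71} vs {60,48} -> bundles 71, 108; min = 71
  Partition 2: {60} vs {71,48} -> bundles 60, 119; min = 60
  Partition 3: {48} vs {71,60} -> bundles 48, 131; min = 48
Step 3: MMS = max(71, 60, 48) = 71

71


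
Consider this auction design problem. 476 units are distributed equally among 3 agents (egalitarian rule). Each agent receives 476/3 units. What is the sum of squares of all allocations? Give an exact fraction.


Step 1: Each agent's share = 476/3
Step 2: Square of each share = (476/3)^2 = 226576/9
Step 3: Sum of squares = 3 * 226576/9 = 226576/3

226576/3


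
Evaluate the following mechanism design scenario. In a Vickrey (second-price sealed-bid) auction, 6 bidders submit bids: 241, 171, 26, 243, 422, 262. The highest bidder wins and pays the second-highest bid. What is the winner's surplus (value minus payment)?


Step 1: Sort bids in descending order: 422, 262, 243, 241, 171, 26
Step 2: The winning bid is the highest: 422
Step 3: The payment equals the second-highest bid: 262
Step 4: Surplus = winner's bid - payment = 422 - 262 = 160

160


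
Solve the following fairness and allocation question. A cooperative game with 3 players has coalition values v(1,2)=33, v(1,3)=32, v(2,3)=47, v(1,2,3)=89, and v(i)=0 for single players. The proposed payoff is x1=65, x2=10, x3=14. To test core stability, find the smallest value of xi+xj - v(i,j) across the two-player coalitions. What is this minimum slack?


Step 1: Slack for coalition (1,2): x1+x2 - v12 = 75 - 33 = 42
Step 2: Slack for coalition (1,3): x1+x3 - v13 = 79 - 32 = 47
Step 3: Slack for coalition (2,3): x2+x3 - v23 = 24 - 47 = -23
Step 4: Minimum slack = min(42, 47, -23) = -23, attained by (2,3); coalition (2,3) can block (slack < 0), so the allocation is not in the core

-23


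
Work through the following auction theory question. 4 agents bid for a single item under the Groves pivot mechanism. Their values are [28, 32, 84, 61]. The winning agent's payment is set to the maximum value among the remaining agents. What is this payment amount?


Step 1: The efficient winner is agent 2 with value 84
Step 2: Other agents' values: [28, 32, 61]
Step 3: Pivot payment = max(others) = 61
Step 4: The winner pays 61

61


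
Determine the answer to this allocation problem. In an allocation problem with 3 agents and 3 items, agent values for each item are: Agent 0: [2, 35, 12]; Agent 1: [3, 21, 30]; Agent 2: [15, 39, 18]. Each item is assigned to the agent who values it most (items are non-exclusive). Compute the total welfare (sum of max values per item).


Step 1: For each item, find the maximum value among all agents.
Step 2: Item 0 -> Agent 2 (value 15)
Step 3: Item 1 -> Agent 2 (value 39)
Step 4: Item 2 -> Agent 1 (value 30)
Step 5: Total welfare = 15 + 39 + 30 = 84

84


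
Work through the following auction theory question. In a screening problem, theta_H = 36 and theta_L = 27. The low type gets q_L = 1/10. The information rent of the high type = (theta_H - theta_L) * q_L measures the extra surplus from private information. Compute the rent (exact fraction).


Step 1: theta_H - theta_L = 36 - 27 = 9
Step 2: Information rent = (theta_H - theta_L) * q_L
Step 3: = 9 * 1/10
Step 4: = 9/10

9/10


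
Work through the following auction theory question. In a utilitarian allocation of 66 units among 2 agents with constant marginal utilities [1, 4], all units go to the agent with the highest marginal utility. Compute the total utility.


Step 1: The marginal utilities are [1, 4]
Step 2: The highest marginal utility is 4
Step 3: All 66 units go to that agent
Step 4: Total utility = 4 * 66 = 264

264


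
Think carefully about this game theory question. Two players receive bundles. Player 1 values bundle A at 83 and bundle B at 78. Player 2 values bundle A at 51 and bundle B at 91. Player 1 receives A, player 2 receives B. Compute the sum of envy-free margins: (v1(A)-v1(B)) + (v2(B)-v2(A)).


Step 1: Player 1's margin = v1(A) - v1(B) = 83 - 78 = 5
Step 2: Player 2's margin = v2(B) - v2(A) = 91 - 51 = 40
Step 3: Total margin = 5 + 40 = 45

45


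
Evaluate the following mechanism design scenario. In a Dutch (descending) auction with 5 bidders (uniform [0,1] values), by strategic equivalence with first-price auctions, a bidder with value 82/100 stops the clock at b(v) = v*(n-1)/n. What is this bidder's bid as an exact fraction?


Step 1: Dutch auctions are strategically equivalent to first-price auctions
Step 2: The equilibrium bid is b(v) = v*(n-1)/n
Step 3: b = 41/50 * 4/5
Step 4: b = 82/125

82/125


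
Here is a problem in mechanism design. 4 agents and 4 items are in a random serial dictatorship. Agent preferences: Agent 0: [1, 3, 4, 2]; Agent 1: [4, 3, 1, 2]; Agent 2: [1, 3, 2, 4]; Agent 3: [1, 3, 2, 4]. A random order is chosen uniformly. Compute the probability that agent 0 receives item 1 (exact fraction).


Step 1: Agent 0 wants item 1
Step 2: There are 24 possible orderings of agents
Step 3: In 8 orderings, agent 0 gets item 1
Step 4: Probability = 8/24 = 1/3

1/3


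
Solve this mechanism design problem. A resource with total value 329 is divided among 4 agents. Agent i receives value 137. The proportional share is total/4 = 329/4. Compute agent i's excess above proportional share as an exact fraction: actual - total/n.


Step 1: Proportional share = 329/4
Step 2: Agent's actual allocation = 137
Step 3: Excess = 137 - 329/4 = 219/4

219/4


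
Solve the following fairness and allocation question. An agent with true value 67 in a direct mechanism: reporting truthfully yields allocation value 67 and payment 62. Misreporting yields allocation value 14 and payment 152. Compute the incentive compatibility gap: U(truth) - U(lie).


Step 1: U(truth) = value - payment = 67 - 62 = 5
Step 2: U(lie) = allocation - payment = 14 - 152 = -138
Step 3: IC gap = 5 - (-138) = 143

143


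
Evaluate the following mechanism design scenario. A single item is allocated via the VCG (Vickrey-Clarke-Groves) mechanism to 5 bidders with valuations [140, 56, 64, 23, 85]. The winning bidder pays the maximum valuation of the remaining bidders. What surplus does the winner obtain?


Step 1: The winner is the agent with the highest value: agent 0 with value 140
Step 2: Values of other agents: [56, 64, 23, 85]
Step 3: VCG payment = max of others' values = 85
Step 4: Surplus = 140 - 85 = 55

55


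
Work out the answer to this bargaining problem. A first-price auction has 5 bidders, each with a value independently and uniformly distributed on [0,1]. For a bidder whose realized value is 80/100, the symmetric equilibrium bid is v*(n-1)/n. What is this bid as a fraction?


Step 1: The symmetric BNE bidding function is b(v) = v * (n-1) / n
Step 2: Substitute v = 4/5 and n = 5
Step 3: b = 4/5 * 4/5
Step 4: b = 16/25

16/25


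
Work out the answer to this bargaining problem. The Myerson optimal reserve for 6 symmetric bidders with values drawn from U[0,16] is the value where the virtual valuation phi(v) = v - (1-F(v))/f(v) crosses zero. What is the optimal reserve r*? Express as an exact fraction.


Step 1: For U[0,16], F(v) = v/16 and f(v) = 1/16
Step 2: phi(v) = v - (1 - v/16)/(1/16) = v - (16 - v) = 2v - 16
Step 3: Set phi(r*) = 0: 2r* - 16 = 0
Step 4: r* = 16/2 = 8 (the number of bidders n = 6 does not enter)

8


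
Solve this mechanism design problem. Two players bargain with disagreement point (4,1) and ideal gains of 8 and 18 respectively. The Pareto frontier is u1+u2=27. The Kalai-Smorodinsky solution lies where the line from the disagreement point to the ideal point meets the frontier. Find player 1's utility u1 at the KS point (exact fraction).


Step 1: At the KS point, (u1-d1)/r1 = (u2-d2)/r2 = t and u1+u2 = 27
Step 2: u1 = d1 + r1*t and u2 = d2 + r2*t, so (d1 + r1*t) + (d2 + r2*t) = 27
Step 3: t = (27 - 4 - 1)/(8 + 18) = 22/26 = 11/13
Step 4: u1 = d1 + r1*t = 4 + 8 * 11/13 = 140/13
Step 5: (Check: u2 = d2 + r2*t = 211/13; u1+u2 = 140/13 + 211/13 = 27, on the frontier.)

140/13


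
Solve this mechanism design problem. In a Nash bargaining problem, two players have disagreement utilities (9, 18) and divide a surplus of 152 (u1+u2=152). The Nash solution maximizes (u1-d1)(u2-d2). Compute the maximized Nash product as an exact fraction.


Step 1: The Nash solution splits surplus symmetrically above the disagreement point
Step 2: u1 = (total + d1 - d2)/2 = (152 + 9 - 18)/2 = 143/2
Step 3: u2 = (total - d1 + d2)/2 = (152 - 9 + 18)/2 = 161/2
Step 4: Nash product = (143/2 - 9) * (161/2 - 18)
Step 5: = 125/2 * 125/2 = 15625/4

15625/4


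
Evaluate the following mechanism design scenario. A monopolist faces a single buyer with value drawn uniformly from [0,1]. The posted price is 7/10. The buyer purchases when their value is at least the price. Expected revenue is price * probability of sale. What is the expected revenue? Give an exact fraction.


Step 1: Posted price r = 7/10, value support [0,1]
Step 2: P(v >= r) = (1 - 7/10)/1 = 3/10
Step 3: Expected revenue = r * P(v >= r) = 7/10 * 3/10
Step 4: Revenue = 21/100

21/100


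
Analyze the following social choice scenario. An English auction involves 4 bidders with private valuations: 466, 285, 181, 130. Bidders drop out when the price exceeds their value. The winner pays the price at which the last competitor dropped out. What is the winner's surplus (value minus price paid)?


Step 1: Identify the highest value: 466
Step 2: Identify the second-highest value: 285
Step 3: The final price = second-highest value = 285
Step 4: Surplus = 466 - 285 = 181

181


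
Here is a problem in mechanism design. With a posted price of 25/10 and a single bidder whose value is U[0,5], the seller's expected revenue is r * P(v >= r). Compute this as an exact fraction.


Step 1: Posted price r = 5/2, value support [0,5]
Step 2: P(v >= r) = (5 - 5/2)/5 = 1/2
Step 3: Expected revenue = r * P(v >= r) = 5/2 * 1/2
Step 4: Revenue = 5/4

5/4


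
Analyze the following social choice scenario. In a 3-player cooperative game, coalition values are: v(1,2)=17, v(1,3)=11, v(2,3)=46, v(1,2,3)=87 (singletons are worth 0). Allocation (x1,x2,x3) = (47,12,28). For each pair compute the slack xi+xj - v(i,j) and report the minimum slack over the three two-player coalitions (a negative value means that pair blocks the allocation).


Step 1: Slack for coalition (1,2): x1+x2 - v12 = 59 - 17 = 42
Step 2: Slack for coalition (1,3): x1+x3 - v13 = 75 - 11 = 64
Step 3: Slack for coalition (2,3): x2+x3 - v23 = 40 - 46 = -6
Step 4: Minimum slack = min(42, 64, -6) = -6, attained by (2,3); coalition (2,3) can block (slack < 0), so the allocation is not in the core

-6


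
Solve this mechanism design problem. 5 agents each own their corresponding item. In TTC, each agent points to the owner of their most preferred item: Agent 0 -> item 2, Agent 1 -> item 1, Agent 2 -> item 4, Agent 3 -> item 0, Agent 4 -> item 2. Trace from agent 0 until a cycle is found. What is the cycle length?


Step 1: Trace the pointer graph from agent 0: 0 -> 2 -> 4 -> 2
Step 2: A cycle is detected when we revisit agent 2
Step 3: The cycle is: 2 -> 4 -> 2
Step 4: Cycle length = 2

2


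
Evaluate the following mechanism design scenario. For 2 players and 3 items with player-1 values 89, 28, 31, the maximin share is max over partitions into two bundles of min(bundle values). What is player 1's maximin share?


Step 1: Item values = 89, 28, 31
Step 2: Enumerate all 2-bundle partitions and take the smaller bundle:
  Partition 1: {89} vs {28,31} -> bundles 89, 59; min = 59
  Partition 2: {28} vs {89,31} -> bundles 28, 120; min = 28
  Partition 3: {31} vs {89,28} -> bundles 31, 117; min = 31
Step 3: MMS = max(59, 28, 31) = 59

59


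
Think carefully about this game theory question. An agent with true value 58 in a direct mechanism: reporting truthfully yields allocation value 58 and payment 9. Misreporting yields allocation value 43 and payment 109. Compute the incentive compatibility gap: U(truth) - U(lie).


Step 1: U(truth) = value - payment = 58 - 9 = 49
Step 2: U(lie) = allocation - payment = 43 - 109 = -66
Step 3: IC gap = 49 - (-66) = 115

115


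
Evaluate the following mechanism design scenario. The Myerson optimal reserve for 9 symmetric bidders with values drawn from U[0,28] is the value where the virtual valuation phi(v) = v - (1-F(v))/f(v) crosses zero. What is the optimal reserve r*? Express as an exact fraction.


Step 1: For U[0,28], F(v) = v/28 and f(v) = 1/28
Step 2: phi(v) = v - (1 - v/28)/(1/28) = v - (28 - v) = 2v - 28
Step 3: Set phi(r*) = 0: 2r* - 28 = 0
Step 4: r* = 28/2 = 14 (the number of bidders n = 9 does not enter)

14


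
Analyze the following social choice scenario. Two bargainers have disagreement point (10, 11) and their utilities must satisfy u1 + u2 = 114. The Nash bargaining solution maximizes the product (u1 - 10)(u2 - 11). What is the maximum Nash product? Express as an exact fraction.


Step 1: The Nash solution splits surplus symmetrically above the disagreement point
Step 2: u1 = (total + d1 - d2)/2 = (114 + 10 - 11)/2 = 113/2
Step 3: u2 = (total - d1 + d2)/2 = (114 - 10 + 11)/2 = 115/2
Step 4: Nash product = (113/2 - 10) * (115/2 - 11)
Step 5: = 93/2 * 93/2 = 8649/4

8649/4


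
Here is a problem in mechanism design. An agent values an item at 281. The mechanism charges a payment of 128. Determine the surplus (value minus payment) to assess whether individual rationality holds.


Step 1: Surplus = value - payment = 281 - 128 = 153
Step 2: IR is satisfied (surplus >= 0)

153


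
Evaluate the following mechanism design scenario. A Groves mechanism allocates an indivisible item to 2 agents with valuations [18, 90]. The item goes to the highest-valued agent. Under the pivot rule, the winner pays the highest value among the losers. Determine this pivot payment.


Step 1: The efficient winner is agent 1 with value 90
Step 2: Other agents' values: [18]
Step 3: Pivot payment = max(others) = 18
Step 4: The winner pays 18

18


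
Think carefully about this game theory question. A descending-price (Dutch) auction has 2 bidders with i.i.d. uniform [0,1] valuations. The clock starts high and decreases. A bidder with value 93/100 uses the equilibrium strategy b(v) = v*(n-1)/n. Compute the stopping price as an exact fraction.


Step 1: Dutch auctions are strategically equivalent to first-price auctions
Step 2: The equilibrium bid is b(v) = v*(n-1)/n
Step 3: b = 93/100 * 1/2
Step 4: b = 93/200

93/200


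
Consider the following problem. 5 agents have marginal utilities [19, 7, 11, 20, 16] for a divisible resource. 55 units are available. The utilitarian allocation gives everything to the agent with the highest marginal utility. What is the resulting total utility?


Step 1: The marginal utilities are [19, 7, 11, 20, 16]
Step 2: The highest marginal utility is 20
Step 3: All 55 units go to that agent
Step 4: Total utility = 20 * 55 = 1100

1100


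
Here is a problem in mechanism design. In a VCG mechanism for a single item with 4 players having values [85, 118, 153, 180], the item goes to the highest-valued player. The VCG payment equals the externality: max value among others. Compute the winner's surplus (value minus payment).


Step 1: The winner is the agent with the highest value: agent 3 with value 180
Step 2: Values of other agents: [85, 118, 153]
Step 3: VCG payment = max of others' values = 153
Step 4: Surplus = 180 - 153 = 27

27


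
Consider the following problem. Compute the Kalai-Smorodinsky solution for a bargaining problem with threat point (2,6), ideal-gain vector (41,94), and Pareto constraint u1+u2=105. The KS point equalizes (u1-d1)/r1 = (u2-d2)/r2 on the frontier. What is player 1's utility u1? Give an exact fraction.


Step 1: At the KS point, (u1-d1)/r1 = (u2-d2)/r2 = t and u1+u2 = 105
Step 2: u1 = d1 + r1*t and u2 = d2 + r2*t, so (d1 + r1*t) + (d2 + r2*t) = 105
Step 3: t = (105 - 2 - 6)/(41 + 94) = 97/135
Step 4: u1 = d1 + r1*t = 2 + 41 * 97/135 = 4247/135
Step 5: (Check: u2 = d2 + r2*t = 9928/135; u1+u2 = 4247/135 + 9928/135 = 105, on the frontier.)

4247/135


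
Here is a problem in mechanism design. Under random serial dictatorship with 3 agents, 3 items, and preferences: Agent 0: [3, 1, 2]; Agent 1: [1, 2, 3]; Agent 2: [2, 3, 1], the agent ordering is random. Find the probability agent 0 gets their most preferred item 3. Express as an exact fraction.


Step 1: Agent 0 wants item 3
Step 2: There are 6 possible orderings of agents
Step 3: In 6 orderings, agent 0 gets item 3
Step 4: Probability = 6/6 = 1

1


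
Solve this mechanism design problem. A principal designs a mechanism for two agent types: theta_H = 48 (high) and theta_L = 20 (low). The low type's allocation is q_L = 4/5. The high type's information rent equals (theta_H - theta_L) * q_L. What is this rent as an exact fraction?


Step 1: theta_H - theta_L = 48 - 20 = 28
Step 2: Information rent = (theta_H - theta_L) * q_L
Step 3: = 28 * 4/5
Step 4: = 112/5

112/5


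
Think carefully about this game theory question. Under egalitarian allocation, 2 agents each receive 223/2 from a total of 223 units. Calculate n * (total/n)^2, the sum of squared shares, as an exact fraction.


Step 1: Each agent's share = 223/2
Step 2: Square of each share = (223/2)^2 = 49729/4
Step 3: Sum of squares = 2 * 49729/4 = 49729/2

49729/2


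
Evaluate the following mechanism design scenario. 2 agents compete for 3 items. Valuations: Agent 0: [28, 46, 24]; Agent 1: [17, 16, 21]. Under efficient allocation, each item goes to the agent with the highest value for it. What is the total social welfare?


Step 1: For each item, find the maximum value among all agents.
Step 2: Item 0 -> Agent 0 (value 28)
Step 3: Item 1 -> Agent 0 (value 46)
Step 4: Item 2 -> Agent 0 (value 24)
Step 5: Total welfare = 28 + 46 + 24 = 98

98


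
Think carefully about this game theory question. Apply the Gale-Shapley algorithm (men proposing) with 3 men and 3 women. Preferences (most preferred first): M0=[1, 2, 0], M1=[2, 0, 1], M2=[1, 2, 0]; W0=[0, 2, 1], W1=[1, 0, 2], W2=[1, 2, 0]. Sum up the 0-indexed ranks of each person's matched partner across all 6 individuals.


Step 1: Run Gale-Shapley (men propose, women hold best offer):
  M0 proposes to W1; she accepts
  M1 proposes to W2; she accepts
  M2 proposes to W1; rejected
  M2 proposes to W2; rejected
  M2 proposes to W0; she accepts
Step 2: Final matching: W0-M2, W1-M0, W2-M1
Step 3: 0-indexed ranks (man's rank of his match, then woman's): 2 + 1 + 0 + 1 + 0 + 0
Step 4: Total rank sum = 4

4


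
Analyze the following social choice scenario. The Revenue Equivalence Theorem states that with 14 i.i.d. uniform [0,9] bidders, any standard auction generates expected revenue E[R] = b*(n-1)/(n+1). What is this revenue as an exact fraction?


Step 1: By Revenue Equivalence, expected revenue = b*(n-1)/(n+1)
Step 2: Substituting n = 14, b = 9
Step 3: Revenue = 9*(14-1)/(14+1) = 9*13/15
Step 4: Revenue = 117/15 = 39/5

39/5


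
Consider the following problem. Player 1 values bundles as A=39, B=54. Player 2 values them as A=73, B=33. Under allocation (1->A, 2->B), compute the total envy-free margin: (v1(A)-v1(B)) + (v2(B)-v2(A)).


Step 1: Player 1's margin = v1(A) - v1(B) = 39 - 54 = -15
Step 2: Player 2's margin = v2(B) - v2(A) = 33 - 73 = -40
Step 3: Total margin = -15 + -40 = -55

-55


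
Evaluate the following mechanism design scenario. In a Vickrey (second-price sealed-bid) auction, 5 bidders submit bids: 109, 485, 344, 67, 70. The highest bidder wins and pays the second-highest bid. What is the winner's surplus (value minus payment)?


Step 1: Sort bids in descending order: 485, 344, 109, 70, 67
Step 2: The winning bid is the highest: 485
Step 3: The payment equals the second-highest bid: 344
Step 4: Surplus = winner's bid - payment = 485 - 344 = 141

141


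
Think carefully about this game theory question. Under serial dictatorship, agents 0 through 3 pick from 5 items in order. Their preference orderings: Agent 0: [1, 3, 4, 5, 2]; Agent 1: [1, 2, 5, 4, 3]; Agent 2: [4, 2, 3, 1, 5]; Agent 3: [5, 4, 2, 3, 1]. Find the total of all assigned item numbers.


Step 1: Agent 0 picks item 1
Step 2: Agent 1 picks item 2
Step 3: Agent 2 picks item 4
Step 4: Agent 3 picks item 5
Step 5: Sum = 1 + 2 + 4 + 5 = 12

12


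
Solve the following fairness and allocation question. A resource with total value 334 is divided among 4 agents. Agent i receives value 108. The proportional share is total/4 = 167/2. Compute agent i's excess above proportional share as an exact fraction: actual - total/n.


Step 1: Proportional share = 334/4 = 167/2
Step 2: Agent's actual allocation = 108
Step 3: Excess = 108 - 167/2 = 49/2

49/2


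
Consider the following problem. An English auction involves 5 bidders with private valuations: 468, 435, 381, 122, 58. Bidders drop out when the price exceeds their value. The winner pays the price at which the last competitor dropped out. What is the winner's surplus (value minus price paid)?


Step 1: Identify the highest value: 468
Step 2: Identify the second-highest value: 435
Step 3: The final price = second-highest value = 435
Step 4: Surplus = 468 - 435 = 33

33


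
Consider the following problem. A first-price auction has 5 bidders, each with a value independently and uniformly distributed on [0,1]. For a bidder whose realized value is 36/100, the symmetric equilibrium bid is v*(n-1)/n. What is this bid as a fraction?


Step 1: The symmetric BNE bidding function is b(v) = v * (n-1) / n
Step 2: Substitute v = 9/25 and n = 5
Step 3: b = 9/25 * 4/5
Step 4: b = 36/125

36/125


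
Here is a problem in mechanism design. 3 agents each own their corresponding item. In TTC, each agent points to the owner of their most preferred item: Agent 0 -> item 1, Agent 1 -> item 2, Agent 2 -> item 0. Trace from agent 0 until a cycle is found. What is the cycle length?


Step 1: Trace the pointer graph from agent 0: 0 -> 1 -> 2 -> 0
Step 2: A cycle is detected when we revisit agent 0
Step 3: The cycle is: 0 -> 1 -> 2 -> 0
Step 4: Cycle length = 3

3


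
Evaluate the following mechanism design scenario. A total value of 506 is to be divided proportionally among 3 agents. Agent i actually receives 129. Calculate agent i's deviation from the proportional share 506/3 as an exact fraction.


Step 1: Proportional share = 506/3
Step 2: Agent's actual allocation = 129
Step 3: Excess = 129 - 506/3 = -119/3

-119/3


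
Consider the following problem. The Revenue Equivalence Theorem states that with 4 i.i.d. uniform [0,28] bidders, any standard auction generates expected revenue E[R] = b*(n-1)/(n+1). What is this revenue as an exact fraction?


Step 1: By Revenue Equivalence, expected revenue = b*(n-1)/(n+1)
Step 2: Substituting n = 4, b = 28
Step 3: Revenue = 28*(4-1)/(4+1) = 28*3/5
Step 4: Revenue = 84/5

84/5


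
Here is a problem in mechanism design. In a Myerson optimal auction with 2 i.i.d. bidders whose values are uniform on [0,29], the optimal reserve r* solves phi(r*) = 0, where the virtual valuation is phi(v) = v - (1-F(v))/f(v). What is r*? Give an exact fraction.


Step 1: For U[0,29], F(v) = v/29 and f(v) = 1/29
Step 2: phi(v) = v - (1 - v/29)/(1/29) = v - (29 - v) = 2v - 29
Step 3: Set phi(r*) = 0: 2r* - 29 = 0
Step 4: r* = 29/2 (the number of bidders n = 2 does not enter)

29/2


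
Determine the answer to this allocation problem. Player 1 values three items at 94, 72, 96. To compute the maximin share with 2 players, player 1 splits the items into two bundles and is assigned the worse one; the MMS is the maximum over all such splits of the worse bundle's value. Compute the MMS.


Step 1: Item values = 94, 72, 96
Step 2: Enumerate all 2-bundle partitions and take the smaller bundle:
  Partition 1: {94} vs {72,96} -> bundles 94, 168; min = 94
  Partition 2: {72} vs {94,96} -> bundles 72, 190; min = 72
  Partition 3: {96} vs {94,72} -> bundles 96, 166; min = 96
Step 3: MMS = max(94, 72, 96) = 96

96


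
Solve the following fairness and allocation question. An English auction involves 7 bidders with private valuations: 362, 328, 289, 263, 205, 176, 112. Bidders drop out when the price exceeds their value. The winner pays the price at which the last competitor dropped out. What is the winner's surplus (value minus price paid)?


Step 1: Identify the highest value: 362
Step 2: Identify the second-highest value: 328
Step 3: The final price = second-highest value = 328
Step 4: Surplus = 362 - 328 = 34

34


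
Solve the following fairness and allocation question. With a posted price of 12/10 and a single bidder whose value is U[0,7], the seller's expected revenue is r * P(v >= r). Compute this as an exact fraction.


Step 1: Posted price r = 6/5, value support [0,7]
Step 2: P(v >= r) = (7 - 6/5)/7 = 29/35
Step 3: Expected revenue = r * P(v >= r) = 6/5 * 29/35
Step 4: Revenue = 174/175

174/175


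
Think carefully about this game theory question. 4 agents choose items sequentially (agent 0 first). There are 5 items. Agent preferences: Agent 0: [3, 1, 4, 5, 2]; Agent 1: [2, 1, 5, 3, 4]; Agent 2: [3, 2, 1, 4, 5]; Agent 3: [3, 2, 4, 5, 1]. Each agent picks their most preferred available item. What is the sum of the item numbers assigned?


Step 1: Agent 0 picks item 3
Step 2: Agent 1 picks item 2
Step 3: Agent 2 picks item 1
Step 4: Agent 3 picks item 4
Step 5: Sum = 3 + 2 + 1 + 4 = 10

10


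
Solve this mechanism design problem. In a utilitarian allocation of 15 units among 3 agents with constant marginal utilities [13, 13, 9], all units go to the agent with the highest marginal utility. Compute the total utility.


Step 1: The marginal utilities are [13, 13, 9]
Step 2: The highest marginal utility is 13
Step 3: All 15 units go to that agent
Step 4: Total utility = 13 * 15 = 195

195
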